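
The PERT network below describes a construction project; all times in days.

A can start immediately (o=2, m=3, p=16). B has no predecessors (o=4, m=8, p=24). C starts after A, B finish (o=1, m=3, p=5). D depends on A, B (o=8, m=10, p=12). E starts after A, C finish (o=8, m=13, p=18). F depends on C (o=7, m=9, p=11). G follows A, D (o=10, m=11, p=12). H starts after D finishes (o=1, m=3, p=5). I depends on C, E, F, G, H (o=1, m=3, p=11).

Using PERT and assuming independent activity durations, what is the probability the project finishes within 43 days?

0.982

te_A = (2 + 4·3 + 16)/6 = 30/6 = 5; σ²_A = ((16−2)/6)² = 5.444
te_B = (4 + 4·8 + 24)/6 = 60/6 = 10; σ²_B = ((24−4)/6)² = 11.111
te_C = (1 + 4·3 + 5)/6 = 18/6 = 3; σ²_C = ((5−1)/6)² = 0.444
te_D = (8 + 4·10 + 12)/6 = 60/6 = 10; σ²_D = ((12−8)/6)² = 0.444
te_E = (8 + 4·13 + 18)/6 = 78/6 = 13; σ²_E = ((18−8)/6)² = 2.778
te_F = (7 + 4·9 + 11)/6 = 54/6 = 9; σ²_F = ((11−7)/6)² = 0.444
te_G = (10 + 4·11 + 12)/6 = 66/6 = 11; σ²_G = ((12−10)/6)² = 0.111
te_H = (1 + 4·3 + 5)/6 = 18/6 = 3; σ²_H = ((5−1)/6)² = 0.444
te_I = (1 + 4·3 + 11)/6 = 24/6 = 4; σ²_I = ((11−1)/6)² = 2.778

Forward pass:
ES_A = 0; EF_A = 5
ES_B = 0; EF_B = 10
ES_C = max(EF_A=5, EF_B=10) = 10; EF_C = 10+3 = 13
ES_D = max(EF_A=5, EF_B=10) = 10; EF_D = 10+10 = 20
ES_E = max(EF_A=5, EF_C=13) = 13; EF_E = 13+13 = 26
ES_F = 13; EF_F = 13+9 = 22
ES_G = max(EF_A=5, EF_D=20) = 20; EF_G = 20+11 = 31
ES_H = 20; EF_H = 20+3 = 23
ES_I = max(EF_C=13, EF_E=26, EF_F=22, EF_G=31, EF_H=23) = 31; EF_I = 31+4 = 35
Expected project duration μ = 35 days. Critical path: B → D → G → I.

Variance along critical path = 11.111 + 0.444 + 0.111 + 2.778 = 14.444; σ = √14.444 = 3.801 days.
Z = (43 − 35) / 3.801 = 2.105
P(T ≤ 43) = Φ(2.105) ≈ 0.982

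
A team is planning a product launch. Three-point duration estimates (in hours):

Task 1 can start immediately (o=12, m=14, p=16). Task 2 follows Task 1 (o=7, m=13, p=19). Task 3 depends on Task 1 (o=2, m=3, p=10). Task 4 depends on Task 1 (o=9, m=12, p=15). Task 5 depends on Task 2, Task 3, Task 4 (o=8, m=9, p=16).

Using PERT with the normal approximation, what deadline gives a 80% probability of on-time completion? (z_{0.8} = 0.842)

te_Task 1 = (12 + 4·14 + 16)/6 = 84/6 = 14; σ²_Task 1 = ((16−12)/6)² = 0.444
te_Task 2 = (7 + 4·13 + 19)/6 = 78/6 = 13; σ²_Task 2 = ((19−7)/6)² = 4.000
te_Task 3 = (2 + 4·3 + 10)/6 = 24/6 = 4; σ²_Task 3 = ((10−2)/6)² = 1.778
te_Task 4 = (9 + 4·12 + 15)/6 = 72/6 = 12; σ²_Task 4 = ((15−9)/6)² = 1.000
te_Task 5 = (8 + 4·9 + 16)/6 = 60/6 = 10; σ²_Task 5 = ((16−8)/6)² = 1.778

Forward pass:
ES_Task 1 = 0; EF_Task 1 = 14
ES_Task 2 = 14; EF_Task 2 = 14+13 = 27
ES_Task 3 = 14; EF_Task 3 = 14+4 = 18
ES_Task 4 = 14; EF_Task 4 = 14+12 = 26
ES_Task 5 = max(EF_Task 2=27, EF_Task 3=18, EF_Task 4=26) = 27; EF_Task 5 = 27+10 = 37
Expected project duration μ = 37 hours. Critical path: Task 1 → Task 2 → Task 5.

Variance along critical path = 0.444 + 4.000 + 1.778 = 6.222; σ = 2.494 hours.
D = μ + z·σ = 37 + 0.842·2.494 = 39.1 hours

39.1 hours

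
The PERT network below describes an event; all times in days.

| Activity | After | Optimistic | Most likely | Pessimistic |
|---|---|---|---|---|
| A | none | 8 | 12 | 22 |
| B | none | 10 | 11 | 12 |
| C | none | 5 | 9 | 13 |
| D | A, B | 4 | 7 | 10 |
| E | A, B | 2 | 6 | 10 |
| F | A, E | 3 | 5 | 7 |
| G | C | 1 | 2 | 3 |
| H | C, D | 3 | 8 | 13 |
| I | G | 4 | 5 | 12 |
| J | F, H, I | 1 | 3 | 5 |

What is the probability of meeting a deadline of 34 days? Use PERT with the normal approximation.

te_A = (8 + 4·12 + 22)/6 = 78/6 = 13; σ²_A = ((22−8)/6)² = 5.444
te_B = (10 + 4·11 + 12)/6 = 66/6 = 11; σ²_B = ((12−10)/6)² = 0.111
te_C = (5 + 4·9 + 13)/6 = 54/6 = 9; σ²_C = ((13−5)/6)² = 1.778
te_D = (4 + 4·7 + 10)/6 = 42/6 = 7; σ²_D = ((10−4)/6)² = 1.000
te_E = (2 + 4·6 + 10)/6 = 36/6 = 6; σ²_E = ((10−2)/6)² = 1.778
te_F = (3 + 4·5 + 7)/6 = 30/6 = 5; σ²_F = ((7−3)/6)² = 0.444
te_G = (1 + 4·2 + 3)/6 = 12/6 = 2; σ²_G = ((3−1)/6)² = 0.111
te_H = (3 + 4·8 + 13)/6 = 48/6 = 8; σ²_H = ((13−3)/6)² = 2.778
te_I = (4 + 4·5 + 12)/6 = 36/6 = 6; σ²_I = ((12−4)/6)² = 1.778
te_J = (1 + 4·3 + 5)/6 = 18/6 = 3; σ²_J = ((5−1)/6)² = 0.444

Forward pass:
ES_A = 0; EF_A = 13
ES_B = 0; EF_B = 11
ES_C = 0; EF_C = 9
ES_D = max(EF_A=13, EF_B=11) = 13; EF_D = 13+7 = 20
ES_E = max(EF_A=13, EF_B=11) = 13; EF_E = 13+6 = 19
ES_F = max(EF_A=13, EF_E=19) = 19; EF_F = 19+5 = 24
ES_G = 9; EF_G = 9+2 = 11
ES_H = max(EF_C=9, EF_D=20) = 20; EF_H = 20+8 = 28
ES_I = 11; EF_I = 11+6 = 17
ES_J = max(EF_F=24, EF_H=28, EF_I=17) = 28; EF_J = 28+3 = 31
Expected project duration μ = 31 days. Critical path: A → D → H → J.

Variance along critical path = 5.444 + 1.000 + 2.778 + 0.444 = 9.667; σ = √9.667 = 3.109 days.
Z = (34 − 31) / 3.109 = 0.965
P(T ≤ 34) = Φ(0.965) ≈ 0.833

0.833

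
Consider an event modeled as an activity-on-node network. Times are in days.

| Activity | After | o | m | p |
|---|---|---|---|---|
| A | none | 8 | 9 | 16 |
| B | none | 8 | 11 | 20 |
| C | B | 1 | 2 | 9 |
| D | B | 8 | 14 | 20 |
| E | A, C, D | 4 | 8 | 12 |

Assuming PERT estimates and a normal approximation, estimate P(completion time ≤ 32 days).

0.261

te_A = (8 + 4·9 + 16)/6 = 60/6 = 10; σ²_A = ((16−8)/6)² = 1.778
te_B = (8 + 4·11 + 20)/6 = 72/6 = 12; σ²_B = ((20−8)/6)² = 4.000
te_C = (1 + 4·2 + 9)/6 = 18/6 = 3; σ²_C = ((9−1)/6)² = 1.778
te_D = (8 + 4·14 + 20)/6 = 84/6 = 14; σ²_D = ((20−8)/6)² = 4.000
te_E = (4 + 4·8 + 12)/6 = 48/6 = 8; σ²_E = ((12−4)/6)² = 1.778

Forward pass:
ES_A = 0; EF_A = 10
ES_B = 0; EF_B = 12
ES_C = 12; EF_C = 12+3 = 15
ES_D = 12; EF_D = 12+14 = 26
ES_E = max(EF_A=10, EF_C=15, EF_D=26) = 26; EF_E = 26+8 = 34
Expected project duration μ = 34 days. Critical path: B → D → E.

Variance along critical path = 4.000 + 4.000 + 1.778 = 9.778; σ = √9.778 = 3.127 days.
Z = (32 − 34) / 3.127 = -0.640
P(T ≤ 32) = Φ(-0.640) ≈ 0.261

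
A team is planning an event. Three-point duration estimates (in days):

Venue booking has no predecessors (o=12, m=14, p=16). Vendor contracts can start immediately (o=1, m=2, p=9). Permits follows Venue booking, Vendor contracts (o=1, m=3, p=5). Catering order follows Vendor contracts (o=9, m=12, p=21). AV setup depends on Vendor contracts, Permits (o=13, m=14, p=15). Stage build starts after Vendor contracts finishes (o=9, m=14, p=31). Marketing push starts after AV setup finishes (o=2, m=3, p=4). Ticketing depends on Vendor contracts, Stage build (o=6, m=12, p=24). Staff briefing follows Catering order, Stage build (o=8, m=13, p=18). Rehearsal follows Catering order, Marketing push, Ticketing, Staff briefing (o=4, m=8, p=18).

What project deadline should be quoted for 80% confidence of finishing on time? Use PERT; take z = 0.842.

te_Venue booking = (12 + 4·14 + 16)/6 = 84/6 = 14; σ²_Venue booking = ((16−12)/6)² = 0.444
te_Vendor contracts = (1 + 4·2 + 9)/6 = 18/6 = 3; σ²_Vendor contracts = ((9−1)/6)² = 1.778
te_Permits = (1 + 4·3 + 5)/6 = 18/6 = 3; σ²_Permits = ((5−1)/6)² = 0.444
te_Catering order = (9 + 4·12 + 21)/6 = 78/6 = 13; σ²_Catering order = ((21−9)/6)² = 4.000
te_AV setup = (13 + 4·14 + 15)/6 = 84/6 = 14; σ²_AV setup = ((15−13)/6)² = 0.111
te_Stage build = (9 + 4·14 + 31)/6 = 96/6 = 16; σ²_Stage build = ((31−9)/6)² = 13.444
te_Marketing push = (2 + 4·3 + 4)/6 = 18/6 = 3; σ²_Marketing push = ((4−2)/6)² = 0.111
te_Ticketing = (6 + 4·12 + 24)/6 = 78/6 = 13; σ²_Ticketing = ((24−6)/6)² = 9.000
te_Staff briefing = (8 + 4·13 + 18)/6 = 78/6 = 13; σ²_Staff briefing = ((18−8)/6)² = 2.778
te_Rehearsal = (4 + 4·8 + 18)/6 = 54/6 = 9; σ²_Rehearsal = ((18−4)/6)² = 5.444

Forward pass:
ES_Venue booking = 0; EF_Venue booking = 14
ES_Vendor contracts = 0; EF_Vendor contracts = 3
ES_Permits = max(EF_Venue booking=14, EF_Vendor contracts=3) = 14; EF_Permits = 14+3 = 17
ES_Catering order = 3; EF_Catering order = 3+13 = 16
ES_AV setup = max(EF_Vendor contracts=3, EF_Permits=17) = 17; EF_AV setup = 17+14 = 31
ES_Stage build = 3; EF_Stage build = 3+16 = 19
ES_Marketing push = 31; EF_Marketing push = 31+3 = 34
ES_Ticketing = max(EF_Vendor contracts=3, EF_Stage build=19) = 19; EF_Ticketing = 19+13 = 32
ES_Staff briefing = max(EF_Catering order=16, EF_Stage build=19) = 19; EF_Staff briefing = 19+13 = 32
ES_Rehearsal = max(EF_Catering order=16, EF_Marketing push=34, EF_Ticketing=32, EF_Staff briefing=32) = 34; EF_Rehearsal = 34+9 = 43
Expected project duration μ = 43 days. Critical path: Venue booking → Permits → AV setup → Marketing push → Rehearsal.

Variance along critical path = 0.444 + 0.444 + 0.111 + 0.111 + 5.444 = 6.556; σ = 2.560 days.
D = μ + z·σ = 43 + 0.842·2.560 = 45.2 days

45.2 days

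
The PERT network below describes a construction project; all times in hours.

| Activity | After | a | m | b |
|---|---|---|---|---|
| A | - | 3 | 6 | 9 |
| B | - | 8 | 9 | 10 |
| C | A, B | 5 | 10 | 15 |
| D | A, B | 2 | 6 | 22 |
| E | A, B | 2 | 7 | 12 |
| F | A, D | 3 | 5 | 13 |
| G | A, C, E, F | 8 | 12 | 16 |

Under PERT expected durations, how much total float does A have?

te_A = (3 + 4·6 + 9)/6 = 36/6 = 6
te_B = (8 + 4·9 + 10)/6 = 54/6 = 9
te_C = (5 + 4·10 + 15)/6 = 60/6 = 10
te_D = (2 + 4·6 + 22)/6 = 48/6 = 8
te_E = (2 + 4·7 + 12)/6 = 42/6 = 7
te_F = (3 + 4·5 + 13)/6 = 36/6 = 6
te_G = (8 + 4·12 + 16)/6 = 72/6 = 12

Forward pass:
ES_A = 0; EF_A = 6
ES_B = 0; EF_B = 9
ES_C = max(EF_A=6, EF_B=9) = 9; EF_C = 9+10 = 19
ES_D = max(EF_A=6, EF_B=9) = 9; EF_D = 9+8 = 17
ES_E = max(EF_A=6, EF_B=9) = 9; EF_E = 9+7 = 16
ES_F = max(EF_A=6, EF_D=17) = 17; EF_F = 17+6 = 23
ES_G = max(EF_A=6, EF_C=19, EF_E=16, EF_F=23) = 23; EF_G = 23+12 = 35
Expected project duration μ = 35 hours. Critical path: B → D → F → G.

Backward pass:
LF_G = 35; LS_G = 35−12 = 23
LF_F = LS_G = 23; LS_F = 23−6 = 17
LF_E = LS_G = 23; LS_E = 23−7 = 16
LF_D = LS_F = 17; LS_D = 17−8 = 9
LF_C = LS_G = 23; LS_C = 23−10 = 13
LF_B = min(LS_C=13, LS_D=9, LS_E=16) = 9; LS_B = 9−9 = 0
LF_A = min(LS_C=13, LS_D=9, LS_E=16, LS_F=17, LS_G=23) = 9; LS_A = 9−6 = 3
Slack_A = LS_A − ES_A = 3 − 0 = 3

3 hours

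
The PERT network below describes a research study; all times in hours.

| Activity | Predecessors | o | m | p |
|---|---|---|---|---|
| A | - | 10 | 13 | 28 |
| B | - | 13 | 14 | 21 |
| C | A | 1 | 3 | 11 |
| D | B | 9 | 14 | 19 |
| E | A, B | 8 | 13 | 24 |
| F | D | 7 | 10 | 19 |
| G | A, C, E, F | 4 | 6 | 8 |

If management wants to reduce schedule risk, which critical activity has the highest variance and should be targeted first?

te_A = (10 + 4·13 + 28)/6 = 90/6 = 15; σ²_A = ((28−10)/6)² = 9.000
te_B = (13 + 4·14 + 21)/6 = 90/6 = 15; σ²_B = ((21−13)/6)² = 1.778
te_C = (1 + 4·3 + 11)/6 = 24/6 = 4; σ²_C = ((11−1)/6)² = 2.778
te_D = (9 + 4·14 + 19)/6 = 84/6 = 14; σ²_D = ((19−9)/6)² = 2.778
te_E = (8 + 4·13 + 24)/6 = 84/6 = 14; σ²_E = ((24−8)/6)² = 7.111
te_F = (7 + 4·10 + 19)/6 = 66/6 = 11; σ²_F = ((19−7)/6)² = 4.000
te_G = (4 + 4·6 + 8)/6 = 36/6 = 6; σ²_G = ((8−4)/6)² = 0.444

Forward pass:
ES_A = 0; EF_A = 15
ES_B = 0; EF_B = 15
ES_C = 15; EF_C = 15+4 = 19
ES_D = 15; EF_D = 15+14 = 29
ES_E = max(EF_A=15, EF_B=15) = 15; EF_E = 15+14 = 29
ES_F = 29; EF_F = 29+11 = 40
ES_G = max(EF_A=15, EF_C=19, EF_E=29, EF_F=40) = 40; EF_G = 40+6 = 46
Expected project duration μ = 46 hours. Critical path: B → D → F → G.

Variances on critical path: σ²_B=1.778, σ²_D=2.778, σ²_F=4.000, σ²_G=0.444.
Largest is σ²_F = 4.000.

F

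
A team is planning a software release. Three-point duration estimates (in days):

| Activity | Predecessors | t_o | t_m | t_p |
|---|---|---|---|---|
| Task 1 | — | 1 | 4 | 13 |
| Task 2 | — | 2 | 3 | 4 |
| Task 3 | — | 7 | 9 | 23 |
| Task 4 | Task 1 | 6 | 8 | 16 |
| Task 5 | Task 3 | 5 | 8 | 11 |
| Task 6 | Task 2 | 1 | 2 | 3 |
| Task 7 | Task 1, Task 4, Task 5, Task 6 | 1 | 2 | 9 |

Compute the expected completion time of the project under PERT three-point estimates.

22 days

te_Task 1 = (1 + 4·4 + 13)/6 = 30/6 = 5
te_Task 2 = (2 + 4·3 + 4)/6 = 18/6 = 3
te_Task 3 = (7 + 4·9 + 23)/6 = 66/6 = 11
te_Task 4 = (6 + 4·8 + 16)/6 = 54/6 = 9
te_Task 5 = (5 + 4·8 + 11)/6 = 48/6 = 8
te_Task 6 = (1 + 4·2 + 3)/6 = 12/6 = 2
te_Task 7 = (1 + 4·2 + 9)/6 = 18/6 = 3

Forward pass:
ES_Task 1 = 0; EF_Task 1 = 5
ES_Task 2 = 0; EF_Task 2 = 3
ES_Task 3 = 0; EF_Task 3 = 11
ES_Task 4 = 5; EF_Task 4 = 5+9 = 14
ES_Task 5 = 11; EF_Task 5 = 11+8 = 19
ES_Task 6 = 3; EF_Task 6 = 3+2 = 5
ES_Task 7 = max(EF_Task 1=5, EF_Task 4=14, EF_Task 5=19, EF_Task 6=5) = 19; EF_Task 7 = 19+3 = 22
Expected project duration μ = 22 days. Critical path: Task 3 → Task 5 → Task 7.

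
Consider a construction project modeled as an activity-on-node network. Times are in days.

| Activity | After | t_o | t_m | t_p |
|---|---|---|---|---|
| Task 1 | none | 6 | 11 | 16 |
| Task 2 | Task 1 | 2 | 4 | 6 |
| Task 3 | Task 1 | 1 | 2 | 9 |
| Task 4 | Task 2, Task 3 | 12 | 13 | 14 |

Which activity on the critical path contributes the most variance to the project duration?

te_Task 1 = (6 + 4·11 + 16)/6 = 66/6 = 11; σ²_Task 1 = ((16−6)/6)² = 2.778
te_Task 2 = (2 + 4·4 + 6)/6 = 24/6 = 4; σ²_Task 2 = ((6−2)/6)² = 0.444
te_Task 3 = (1 + 4·2 + 9)/6 = 18/6 = 3; σ²_Task 3 = ((9−1)/6)² = 1.778
te_Task 4 = (12 + 4·13 + 14)/6 = 78/6 = 13; σ²_Task 4 = ((14−12)/6)² = 0.111

Forward pass:
ES_Task 1 = 0; EF_Task 1 = 11
ES_Task 2 = 11; EF_Task 2 = 11+4 = 15
ES_Task 3 = 11; EF_Task 3 = 11+3 = 14
ES_Task 4 = max(EF_Task 2=15, EF_Task 3=14) = 15; EF_Task 4 = 15+13 = 28
Expected project duration μ = 28 days. Critical path: Task 1 → Task 2 → Task 4.

Variances on critical path: σ²_Task 1=2.778, σ²_Task 2=0.444, σ²_Task 4=0.111.
Largest is σ²_Task 1 = 2.778.

Task 1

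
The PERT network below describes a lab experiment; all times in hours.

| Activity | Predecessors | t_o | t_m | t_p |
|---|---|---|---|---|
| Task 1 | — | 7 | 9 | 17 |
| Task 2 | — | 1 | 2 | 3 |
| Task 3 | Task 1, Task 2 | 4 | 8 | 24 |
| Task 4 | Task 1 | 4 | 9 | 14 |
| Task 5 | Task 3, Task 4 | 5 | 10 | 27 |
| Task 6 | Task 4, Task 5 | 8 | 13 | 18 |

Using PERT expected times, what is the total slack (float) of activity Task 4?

te_Task 1 = (7 + 4·9 + 17)/6 = 60/6 = 10
te_Task 2 = (1 + 4·2 + 3)/6 = 12/6 = 2
te_Task 3 = (4 + 4·8 + 24)/6 = 60/6 = 10
te_Task 4 = (4 + 4·9 + 14)/6 = 54/6 = 9
te_Task 5 = (5 + 4·10 + 27)/6 = 72/6 = 12
te_Task 6 = (8 + 4·13 + 18)/6 = 78/6 = 13

Forward pass:
ES_Task 1 = 0; EF_Task 1 = 10
ES_Task 2 = 0; EF_Task 2 = 2
ES_Task 3 = max(EF_Task 1=10, EF_Task 2=2) = 10; EF_Task 3 = 10+10 = 20
ES_Task 4 = 10; EF_Task 4 = 10+9 = 19
ES_Task 5 = max(EF_Task 3=20, EF_Task 4=19) = 20; EF_Task 5 = 20+12 = 32
ES_Task 6 = max(EF_Task 4=19, EF_Task 5=32) = 32; EF_Task 6 = 32+13 = 45
Expected project duration μ = 45 hours. Critical path: Task 1 → Task 3 → Task 5 → Task 6.

Backward pass:
LF_Task 6 = 45; LS_Task 6 = 45−13 = 32
LF_Task 5 = LS_Task 6 = 32; LS_Task 5 = 32−12 = 20
LF_Task 4 = min(LS_Task 5=20, LS_Task 6=32) = 20; LS_Task 4 = 20−9 = 11
LF_Task 3 = LS_Task 5 = 20; LS_Task 3 = 20−10 = 10
LF_Task 2 = LS_Task 3 = 10; LS_Task 2 = 10−2 = 8
LF_Task 1 = min(LS_Task 3=10, LS_Task 4=11) = 10; LS_Task 1 = 10−10 = 0
Slack_Task 4 = LS_Task 4 − ES_Task 4 = 11 − 10 = 1

1 hours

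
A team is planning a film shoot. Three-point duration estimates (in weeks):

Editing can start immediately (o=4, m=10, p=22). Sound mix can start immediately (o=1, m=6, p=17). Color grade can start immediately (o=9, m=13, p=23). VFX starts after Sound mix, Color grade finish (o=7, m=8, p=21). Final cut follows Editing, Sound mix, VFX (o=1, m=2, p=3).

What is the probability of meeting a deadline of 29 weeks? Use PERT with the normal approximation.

0.817

te_Editing = (4 + 4·10 + 22)/6 = 66/6 = 11; σ²_Editing = ((22−4)/6)² = 9.000
te_Sound mix = (1 + 4·6 + 17)/6 = 42/6 = 7; σ²_Sound mix = ((17−1)/6)² = 7.111
te_Color grade = (9 + 4·13 + 23)/6 = 84/6 = 14; σ²_Color grade = ((23−9)/6)² = 5.444
te_VFX = (7 + 4·8 + 21)/6 = 60/6 = 10; σ²_VFX = ((21−7)/6)² = 5.444
te_Final cut = (1 + 4·2 + 3)/6 = 12/6 = 2; σ²_Final cut = ((3−1)/6)² = 0.111

Forward pass:
ES_Editing = 0; EF_Editing = 11
ES_Sound mix = 0; EF_Sound mix = 7
ES_Color grade = 0; EF_Color grade = 14
ES_VFX = max(EF_Sound mix=7, EF_Color grade=14) = 14; EF_VFX = 14+10 = 24
ES_Final cut = max(EF_Editing=11, EF_Sound mix=7, EF_VFX=24) = 24; EF_Final cut = 24+2 = 26
Expected project duration μ = 26 weeks. Critical path: Color grade → VFX → Final cut.

Variance along critical path = 5.444 + 5.444 + 0.111 = 11.000; σ = √11.000 = 3.317 weeks.
Z = (29 − 26) / 3.317 = 0.905
P(T ≤ 29) = Φ(0.905) ≈ 0.817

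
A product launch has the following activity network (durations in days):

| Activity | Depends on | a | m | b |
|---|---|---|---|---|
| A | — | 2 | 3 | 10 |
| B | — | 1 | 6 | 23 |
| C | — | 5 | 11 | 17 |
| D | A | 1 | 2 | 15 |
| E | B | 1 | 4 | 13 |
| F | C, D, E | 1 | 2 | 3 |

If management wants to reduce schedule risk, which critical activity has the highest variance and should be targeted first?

B

te_A = (2 + 4·3 + 10)/6 = 24/6 = 4; σ²_A = ((10−2)/6)² = 1.778
te_B = (1 + 4·6 + 23)/6 = 48/6 = 8; σ²_B = ((23−1)/6)² = 13.444
te_C = (5 + 4·11 + 17)/6 = 66/6 = 11; σ²_C = ((17−5)/6)² = 4.000
te_D = (1 + 4·2 + 15)/6 = 24/6 = 4; σ²_D = ((15−1)/6)² = 5.444
te_E = (1 + 4·4 + 13)/6 = 30/6 = 5; σ²_E = ((13−1)/6)² = 4.000
te_F = (1 + 4·2 + 3)/6 = 12/6 = 2; σ²_F = ((3−1)/6)² = 0.111

Forward pass:
ES_A = 0; EF_A = 4
ES_B = 0; EF_B = 8
ES_C = 0; EF_C = 11
ES_D = 4; EF_D = 4+4 = 8
ES_E = 8; EF_E = 8+5 = 13
ES_F = max(EF_C=11, EF_D=8, EF_E=13) = 13; EF_F = 13+2 = 15
Expected project duration μ = 15 days. Critical path: B → E → F.

Variances on critical path: σ²_B=13.444, σ²_E=4.000, σ²_F=0.111.
Largest is σ²_B = 13.444.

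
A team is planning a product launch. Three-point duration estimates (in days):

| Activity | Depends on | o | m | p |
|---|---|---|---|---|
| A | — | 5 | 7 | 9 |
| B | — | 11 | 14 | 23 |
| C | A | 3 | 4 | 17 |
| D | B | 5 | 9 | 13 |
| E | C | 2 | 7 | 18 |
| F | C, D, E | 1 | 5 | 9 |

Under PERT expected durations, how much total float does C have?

3 days

te_A = (5 + 4·7 + 9)/6 = 42/6 = 7
te_B = (11 + 4·14 + 23)/6 = 90/6 = 15
te_C = (3 + 4·4 + 17)/6 = 36/6 = 6
te_D = (5 + 4·9 + 13)/6 = 54/6 = 9
te_E = (2 + 4·7 + 18)/6 = 48/6 = 8
te_F = (1 + 4·5 + 9)/6 = 30/6 = 5

Forward pass:
ES_A = 0; EF_A = 7
ES_B = 0; EF_B = 15
ES_C = 7; EF_C = 7+6 = 13
ES_D = 15; EF_D = 15+9 = 24
ES_E = 13; EF_E = 13+8 = 21
ES_F = max(EF_C=13, EF_D=24, EF_E=21) = 24; EF_F = 24+5 = 29
Expected project duration μ = 29 days. Critical path: B → D → F.

Backward pass:
LF_F = 29; LS_F = 29−5 = 24
LF_E = LS_F = 24; LS_E = 24−8 = 16
LF_D = LS_F = 24; LS_D = 24−9 = 15
LF_C = min(LS_E=16, LS_F=24) = 16; LS_C = 16−6 = 10
LF_B = LS_D = 15; LS_B = 15−15 = 0
LF_A = LS_C = 10; LS_A = 10−7 = 3
Slack_C = LS_C − ES_C = 10 − 7 = 3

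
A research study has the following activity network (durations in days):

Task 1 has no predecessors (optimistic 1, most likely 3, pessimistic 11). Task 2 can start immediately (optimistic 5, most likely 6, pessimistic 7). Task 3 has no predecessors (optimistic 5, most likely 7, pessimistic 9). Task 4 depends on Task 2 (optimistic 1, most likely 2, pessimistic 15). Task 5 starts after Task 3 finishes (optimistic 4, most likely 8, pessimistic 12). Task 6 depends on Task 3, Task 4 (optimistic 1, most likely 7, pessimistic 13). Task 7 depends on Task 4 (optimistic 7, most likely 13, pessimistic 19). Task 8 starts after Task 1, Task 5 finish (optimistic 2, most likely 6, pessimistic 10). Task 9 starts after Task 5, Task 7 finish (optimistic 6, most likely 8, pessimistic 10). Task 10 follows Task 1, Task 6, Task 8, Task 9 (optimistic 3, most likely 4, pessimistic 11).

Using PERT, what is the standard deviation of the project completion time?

te_Task 1 = (1 + 4·3 + 11)/6 = 24/6 = 4; σ²_Task 1 = ((11−1)/6)² = 2.778
te_Task 2 = (5 + 4·6 + 7)/6 = 36/6 = 6; σ²_Task 2 = ((7−5)/6)² = 0.111
te_Task 3 = (5 + 4·7 + 9)/6 = 42/6 = 7; σ²_Task 3 = ((9−5)/6)² = 0.444
te_Task 4 = (1 + 4·2 + 15)/6 = 24/6 = 4; σ²_Task 4 = ((15−1)/6)² = 5.444
te_Task 5 = (4 + 4·8 + 12)/6 = 48/6 = 8; σ²_Task 5 = ((12−4)/6)² = 1.778
te_Task 6 = (1 + 4·7 + 13)/6 = 42/6 = 7; σ²_Task 6 = ((13−1)/6)² = 4.000
te_Task 7 = (7 + 4·13 + 19)/6 = 78/6 = 13; σ²_Task 7 = ((19−7)/6)² = 4.000
te_Task 8 = (2 + 4·6 + 10)/6 = 36/6 = 6; σ²_Task 8 = ((10−2)/6)² = 1.778
te_Task 9 = (6 + 4·8 + 10)/6 = 48/6 = 8; σ²_Task 9 = ((10−6)/6)² = 0.444
te_Task 10 = (3 + 4·4 + 11)/6 = 30/6 = 5; σ²_Task 10 = ((11−3)/6)² = 1.778

Forward pass:
ES_Task 1 = 0; EF_Task 1 = 4
ES_Task 2 = 0; EF_Task 2 = 6
ES_Task 3 = 0; EF_Task 3 = 7
ES_Task 4 = 6; EF_Task 4 = 6+4 = 10
ES_Task 5 = 7; EF_Task 5 = 7+8 = 15
ES_Task 6 = max(EF_Task 3=7, EF_Task 4=10) = 10; EF_Task 6 = 10+7 = 17
ES_Task 7 = 10; EF_Task 7 = 10+13 = 23
ES_Task 8 = max(EF_Task 1=4, EF_Task 5=15) = 15; EF_Task 8 = 15+6 = 21
ES_Task 9 = max(EF_Task 5=15, EF_Task 7=23) = 23; EF_Task 9 = 23+8 = 31
ES_Task 10 = max(EF_Task 1=4, EF_Task 6=17, EF_Task 8=21, EF_Task 9=31) = 31; EF_Task 10 = 31+5 = 36
Expected project duration μ = 36 days. Critical path: Task 2 → Task 4 → Task 7 → Task 9 → Task 10.

Variance along critical path = 0.111 + 5.444 + 4.000 + 0.444 + 1.778 = 11.778
σ = √11.778 = 3.432 days

3.43 days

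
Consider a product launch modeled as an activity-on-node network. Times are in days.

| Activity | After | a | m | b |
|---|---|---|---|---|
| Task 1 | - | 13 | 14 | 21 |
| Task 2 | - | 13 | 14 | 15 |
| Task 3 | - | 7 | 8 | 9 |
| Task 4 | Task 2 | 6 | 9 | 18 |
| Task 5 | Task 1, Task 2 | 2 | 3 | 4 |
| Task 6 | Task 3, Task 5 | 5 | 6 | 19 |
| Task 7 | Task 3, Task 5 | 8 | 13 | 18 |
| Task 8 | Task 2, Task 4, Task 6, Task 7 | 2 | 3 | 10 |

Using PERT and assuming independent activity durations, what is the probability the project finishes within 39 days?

0.942

te_Task 1 = (13 + 4·14 + 21)/6 = 90/6 = 15; σ²_Task 1 = ((21−13)/6)² = 1.778
te_Task 2 = (13 + 4·14 + 15)/6 = 84/6 = 14; σ²_Task 2 = ((15−13)/6)² = 0.111
te_Task 3 = (7 + 4·8 + 9)/6 = 48/6 = 8; σ²_Task 3 = ((9−7)/6)² = 0.111
te_Task 4 = (6 + 4·9 + 18)/6 = 60/6 = 10; σ²_Task 4 = ((18−6)/6)² = 4.000
te_Task 5 = (2 + 4·3 + 4)/6 = 18/6 = 3; σ²_Task 5 = ((4−2)/6)² = 0.111
te_Task 6 = (5 + 4·6 + 19)/6 = 48/6 = 8; σ²_Task 6 = ((19−5)/6)² = 5.444
te_Task 7 = (8 + 4·13 + 18)/6 = 78/6 = 13; σ²_Task 7 = ((18−8)/6)² = 2.778
te_Task 8 = (2 + 4·3 + 10)/6 = 24/6 = 4; σ²_Task 8 = ((10−2)/6)² = 1.778

Forward pass:
ES_Task 1 = 0; EF_Task 1 = 15
ES_Task 2 = 0; EF_Task 2 = 14
ES_Task 3 = 0; EF_Task 3 = 8
ES_Task 4 = 14; EF_Task 4 = 14+10 = 24
ES_Task 5 = max(EF_Task 1=15, EF_Task 2=14) = 15; EF_Task 5 = 15+3 = 18
ES_Task 6 = max(EF_Task 3=8, EF_Task 5=18) = 18; EF_Task 6 = 18+8 = 26
ES_Task 7 = max(EF_Task 3=8, EF_Task 5=18) = 18; EF_Task 7 = 18+13 = 31
ES_Task 8 = max(EF_Task 2=14, EF_Task 4=24, EF_Task 6=26, EF_Task 7=31) = 31; EF_Task 8 = 31+4 = 35
Expected project duration μ = 35 days. Critical path: Task 1 → Task 5 → Task 7 → Task 8.

Variance along critical path = 1.778 + 0.111 + 2.778 + 1.778 = 6.444; σ = √6.444 = 2.539 days.
Z = (39 − 35) / 2.539 = 1.576
P(T ≤ 39) = Φ(1.576) ≈ 0.942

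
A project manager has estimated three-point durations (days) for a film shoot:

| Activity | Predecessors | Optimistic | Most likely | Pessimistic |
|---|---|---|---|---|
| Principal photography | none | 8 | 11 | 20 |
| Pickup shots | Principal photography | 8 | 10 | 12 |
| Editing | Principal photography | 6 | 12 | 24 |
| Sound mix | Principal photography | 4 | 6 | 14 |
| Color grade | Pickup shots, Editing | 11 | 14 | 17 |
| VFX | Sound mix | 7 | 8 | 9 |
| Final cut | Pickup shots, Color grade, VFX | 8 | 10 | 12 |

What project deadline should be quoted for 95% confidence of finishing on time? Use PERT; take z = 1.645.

55.3 days

te_Principal photography = (8 + 4·11 + 20)/6 = 72/6 = 12; σ²_Principal photography = ((20−8)/6)² = 4.000
te_Pickup shots = (8 + 4·10 + 12)/6 = 60/6 = 10; σ²_Pickup shots = ((12−8)/6)² = 0.444
te_Editing = (6 + 4·12 + 24)/6 = 78/6 = 13; σ²_Editing = ((24−6)/6)² = 9.000
te_Sound mix = (4 + 4·6 + 14)/6 = 42/6 = 7; σ²_Sound mix = ((14−4)/6)² = 2.778
te_Color grade = (11 + 4·14 + 17)/6 = 84/6 = 14; σ²_Color grade = ((17−11)/6)² = 1.000
te_VFX = (7 + 4·8 + 9)/6 = 48/6 = 8; σ²_VFX = ((9−7)/6)² = 0.111
te_Final cut = (8 + 4·10 + 12)/6 = 60/6 = 10; σ²_Final cut = ((12−8)/6)² = 0.444

Forward pass:
ES_Principal photography = 0; EF_Principal photography = 12
ES_Pickup shots = 12; EF_Pickup shots = 12+10 = 22
ES_Editing = 12; EF_Editing = 12+13 = 25
ES_Sound mix = 12; EF_Sound mix = 12+7 = 19
ES_Color grade = max(EF_Pickup shots=22, EF_Editing=25) = 25; EF_Color grade = 25+14 = 39
ES_VFX = 19; EF_VFX = 19+8 = 27
ES_Final cut = max(EF_Pickup shots=22, EF_Color grade=39, EF_VFX=27) = 39; EF_Final cut = 39+10 = 49
Expected project duration μ = 49 days. Critical path: Principal photography → Editing → Color grade → Final cut.

Variance along critical path = 4.000 + 9.000 + 1.000 + 0.444 = 14.444; σ = 3.801 days.
D = μ + z·σ = 49 + 1.645·3.801 = 55.3 days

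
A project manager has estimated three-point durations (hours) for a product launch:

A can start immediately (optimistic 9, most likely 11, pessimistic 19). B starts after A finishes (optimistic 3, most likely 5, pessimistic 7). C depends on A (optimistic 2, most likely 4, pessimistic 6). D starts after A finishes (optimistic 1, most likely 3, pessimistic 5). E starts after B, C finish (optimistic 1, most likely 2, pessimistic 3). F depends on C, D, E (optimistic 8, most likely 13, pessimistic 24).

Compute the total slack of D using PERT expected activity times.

4 hours

te_A = (9 + 4·11 + 19)/6 = 72/6 = 12
te_B = (3 + 4·5 + 7)/6 = 30/6 = 5
te_C = (2 + 4·4 + 6)/6 = 24/6 = 4
te_D = (1 + 4·3 + 5)/6 = 18/6 = 3
te_E = (1 + 4·2 + 3)/6 = 12/6 = 2
te_F = (8 + 4·13 + 24)/6 = 84/6 = 14

Forward pass:
ES_A = 0; EF_A = 12
ES_B = 12; EF_B = 12+5 = 17
ES_C = 12; EF_C = 12+4 = 16
ES_D = 12; EF_D = 12+3 = 15
ES_E = max(EF_B=17, EF_C=16) = 17; EF_E = 17+2 = 19
ES_F = max(EF_C=16, EF_D=15, EF_E=19) = 19; EF_F = 19+14 = 33
Expected project duration μ = 33 hours. Critical path: A → B → E → F.

Backward pass:
LF_F = 33; LS_F = 33−14 = 19
LF_E = LS_F = 19; LS_E = 19−2 = 17
LF_D = LS_F = 19; LS_D = 19−3 = 16
LF_C = min(LS_E=17, LS_F=19) = 17; LS_C = 17−4 = 13
LF_B = LS_E = 17; LS_B = 17−5 = 12
LF_A = min(LS_B=12, LS_C=13, LS_D=16) = 12; LS_A = 12−12 = 0
Slack_D = LS_D − ES_D = 16 − 12 = 4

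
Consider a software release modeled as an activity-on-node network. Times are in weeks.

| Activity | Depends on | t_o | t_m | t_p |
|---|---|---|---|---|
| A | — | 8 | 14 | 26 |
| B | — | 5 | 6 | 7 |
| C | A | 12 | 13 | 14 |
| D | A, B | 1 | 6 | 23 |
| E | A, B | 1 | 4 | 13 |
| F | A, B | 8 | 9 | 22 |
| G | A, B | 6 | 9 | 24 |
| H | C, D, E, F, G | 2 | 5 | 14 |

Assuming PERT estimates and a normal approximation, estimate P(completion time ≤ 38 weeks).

0.865

te_A = (8 + 4·14 + 26)/6 = 90/6 = 15; σ²_A = ((26−8)/6)² = 9.000
te_B = (5 + 4·6 + 7)/6 = 36/6 = 6; σ²_B = ((7−5)/6)² = 0.111
te_C = (12 + 4·13 + 14)/6 = 78/6 = 13; σ²_C = ((14−12)/6)² = 0.111
te_D = (1 + 4·6 + 23)/6 = 48/6 = 8; σ²_D = ((23−1)/6)² = 13.444
te_E = (1 + 4·4 + 13)/6 = 30/6 = 5; σ²_E = ((13−1)/6)² = 4.000
te_F = (8 + 4·9 + 22)/6 = 66/6 = 11; σ²_F = ((22−8)/6)² = 5.444
te_G = (6 + 4·9 + 24)/6 = 66/6 = 11; σ²_G = ((24−6)/6)² = 9.000
te_H = (2 + 4·5 + 14)/6 = 36/6 = 6; σ²_H = ((14−2)/6)² = 4.000

Forward pass:
ES_A = 0; EF_A = 15
ES_B = 0; EF_B = 6
ES_C = 15; EF_C = 15+13 = 28
ES_D = max(EF_A=15, EF_B=6) = 15; EF_D = 15+8 = 23
ES_E = max(EF_A=15, EF_B=6) = 15; EF_E = 15+5 = 20
ES_F = max(EF_A=15, EF_B=6) = 15; EF_F = 15+11 = 26
ES_G = max(EF_A=15, EF_B=6) = 15; EF_G = 15+11 = 26
ES_H = max(EF_C=28, EF_D=23, EF_E=20, EF_F=26, EF_G=26) = 28; EF_H = 28+6 = 34
Expected project duration μ = 34 weeks. Critical path: A → C → H.

Variance along critical path = 9.000 + 0.111 + 4.000 = 13.111; σ = √13.111 = 3.621 weeks.
Z = (38 − 34) / 3.621 = 1.105
P(T ≤ 38) = Φ(1.105) ≈ 0.865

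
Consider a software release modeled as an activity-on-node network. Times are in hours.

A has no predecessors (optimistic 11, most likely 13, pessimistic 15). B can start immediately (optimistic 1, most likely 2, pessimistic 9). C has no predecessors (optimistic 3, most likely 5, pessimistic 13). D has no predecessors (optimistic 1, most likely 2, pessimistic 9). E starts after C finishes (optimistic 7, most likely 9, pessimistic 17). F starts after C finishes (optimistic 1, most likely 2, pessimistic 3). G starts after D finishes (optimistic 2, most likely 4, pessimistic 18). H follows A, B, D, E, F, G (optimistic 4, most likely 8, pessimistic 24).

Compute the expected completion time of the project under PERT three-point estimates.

te_A = (11 + 4·13 + 15)/6 = 78/6 = 13
te_B = (1 + 4·2 + 9)/6 = 18/6 = 3
te_C = (3 + 4·5 + 13)/6 = 36/6 = 6
te_D = (1 + 4·2 + 9)/6 = 18/6 = 3
te_E = (7 + 4·9 + 17)/6 = 60/6 = 10
te_F = (1 + 4·2 + 3)/6 = 12/6 = 2
te_G = (2 + 4·4 + 18)/6 = 36/6 = 6
te_H = (4 + 4·8 + 24)/6 = 60/6 = 10

Forward pass:
ES_A = 0; EF_A = 13
ES_B = 0; EF_B = 3
ES_C = 0; EF_C = 6
ES_D = 0; EF_D = 3
ES_E = 6; EF_E = 6+10 = 16
ES_F = 6; EF_F = 6+2 = 8
ES_G = 3; EF_G = 3+6 = 9
ES_H = max(EF_A=13, EF_B=3, EF_D=3, EF_E=16, EF_F=8, EF_G=9) = 16; EF_H = 16+10 = 26
Expected project duration μ = 26 hours. Critical path: C → E → H.

26 hours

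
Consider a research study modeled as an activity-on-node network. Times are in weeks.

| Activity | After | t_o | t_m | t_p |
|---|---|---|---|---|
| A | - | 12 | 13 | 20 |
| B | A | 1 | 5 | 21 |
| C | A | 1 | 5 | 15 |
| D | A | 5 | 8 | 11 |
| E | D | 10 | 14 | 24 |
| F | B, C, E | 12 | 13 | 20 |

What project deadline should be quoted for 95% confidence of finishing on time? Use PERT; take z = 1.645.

56.2 weeks

te_A = (12 + 4·13 + 20)/6 = 84/6 = 14; σ²_A = ((20−12)/6)² = 1.778
te_B = (1 + 4·5 + 21)/6 = 42/6 = 7; σ²_B = ((21−1)/6)² = 11.111
te_C = (1 + 4·5 + 15)/6 = 36/6 = 6; σ²_C = ((15−1)/6)² = 5.444
te_D = (5 + 4·8 + 11)/6 = 48/6 = 8; σ²_D = ((11−5)/6)² = 1.000
te_E = (10 + 4·14 + 24)/6 = 90/6 = 15; σ²_E = ((24−10)/6)² = 5.444
te_F = (12 + 4·13 + 20)/6 = 84/6 = 14; σ²_F = ((20−12)/6)² = 1.778

Forward pass:
ES_A = 0; EF_A = 14
ES_B = 14; EF_B = 14+7 = 21
ES_C = 14; EF_C = 14+6 = 20
ES_D = 14; EF_D = 14+8 = 22
ES_E = 22; EF_E = 22+15 = 37
ES_F = max(EF_B=21, EF_C=20, EF_E=37) = 37; EF_F = 37+14 = 51
Expected project duration μ = 51 weeks. Critical path: A → D → E → F.

Variance along critical path = 1.778 + 1.000 + 5.444 + 1.778 = 10.000; σ = 3.162 weeks.
D = μ + z·σ = 51 + 1.645·3.162 = 56.2 weeks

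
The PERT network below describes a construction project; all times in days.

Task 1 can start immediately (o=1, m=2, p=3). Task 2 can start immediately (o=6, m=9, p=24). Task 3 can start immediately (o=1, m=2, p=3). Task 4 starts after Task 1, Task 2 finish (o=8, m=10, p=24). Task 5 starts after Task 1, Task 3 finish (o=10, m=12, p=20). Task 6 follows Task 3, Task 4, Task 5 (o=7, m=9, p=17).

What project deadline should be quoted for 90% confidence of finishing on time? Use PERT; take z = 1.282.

te_Task 1 = (1 + 4·2 + 3)/6 = 12/6 = 2; σ²_Task 1 = ((3−1)/6)² = 0.111
te_Task 2 = (6 + 4·9 + 24)/6 = 66/6 = 11; σ²_Task 2 = ((24−6)/6)² = 9.000
te_Task 3 = (1 + 4·2 + 3)/6 = 12/6 = 2; σ²_Task 3 = ((3−1)/6)² = 0.111
te_Task 4 = (8 + 4·10 + 24)/6 = 72/6 = 12; σ²_Task 4 = ((24−8)/6)² = 7.111
te_Task 5 = (10 + 4·12 + 20)/6 = 78/6 = 13; σ²_Task 5 = ((20−10)/6)² = 2.778
te_Task 6 = (7 + 4·9 + 17)/6 = 60/6 = 10; σ²_Task 6 = ((17−7)/6)² = 2.778

Forward pass:
ES_Task 1 = 0; EF_Task 1 = 2
ES_Task 2 = 0; EF_Task 2 = 11
ES_Task 3 = 0; EF_Task 3 = 2
ES_Task 4 = max(EF_Task 1=2, EF_Task 2=11) = 11; EF_Task 4 = 11+12 = 23
ES_Task 5 = max(EF_Task 1=2, EF_Task 3=2) = 2; EF_Task 5 = 2+13 = 15
ES_Task 6 = max(EF_Task 3=2, EF_Task 4=23, EF_Task 5=15) = 23; EF_Task 6 = 23+10 = 33
Expected project duration μ = 33 days. Critical path: Task 2 → Task 4 → Task 6.

Variance along critical path = 9.000 + 7.111 + 2.778 = 18.889; σ = 4.346 days.
D = μ + z·σ = 33 + 1.282·4.346 = 38.6 days

38.6 days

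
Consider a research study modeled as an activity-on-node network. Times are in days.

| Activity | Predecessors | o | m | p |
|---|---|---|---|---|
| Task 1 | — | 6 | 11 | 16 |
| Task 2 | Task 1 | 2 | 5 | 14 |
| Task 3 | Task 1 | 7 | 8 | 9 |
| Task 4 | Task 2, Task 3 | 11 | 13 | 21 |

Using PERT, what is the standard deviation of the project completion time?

te_Task 1 = (6 + 4·11 + 16)/6 = 66/6 = 11; σ²_Task 1 = ((16−6)/6)² = 2.778
te_Task 2 = (2 + 4·5 + 14)/6 = 36/6 = 6; σ²_Task 2 = ((14−2)/6)² = 4.000
te_Task 3 = (7 + 4·8 + 9)/6 = 48/6 = 8; σ²_Task 3 = ((9−7)/6)² = 0.111
te_Task 4 = (11 + 4·13 + 21)/6 = 84/6 = 14; σ²_Task 4 = ((21−11)/6)² = 2.778

Forward pass:
ES_Task 1 = 0; EF_Task 1 = 11
ES_Task 2 = 11; EF_Task 2 = 11+6 = 17
ES_Task 3 = 11; EF_Task 3 = 11+8 = 19
ES_Task 4 = max(EF_Task 2=17, EF_Task 3=19) = 19; EF_Task 4 = 19+14 = 33
Expected project duration μ = 33 days. Critical path: Task 1 → Task 3 → Task 4.

Variance along critical path = 2.778 + 0.111 + 2.778 = 5.667
σ = √5.667 = 2.380 days

2.38 days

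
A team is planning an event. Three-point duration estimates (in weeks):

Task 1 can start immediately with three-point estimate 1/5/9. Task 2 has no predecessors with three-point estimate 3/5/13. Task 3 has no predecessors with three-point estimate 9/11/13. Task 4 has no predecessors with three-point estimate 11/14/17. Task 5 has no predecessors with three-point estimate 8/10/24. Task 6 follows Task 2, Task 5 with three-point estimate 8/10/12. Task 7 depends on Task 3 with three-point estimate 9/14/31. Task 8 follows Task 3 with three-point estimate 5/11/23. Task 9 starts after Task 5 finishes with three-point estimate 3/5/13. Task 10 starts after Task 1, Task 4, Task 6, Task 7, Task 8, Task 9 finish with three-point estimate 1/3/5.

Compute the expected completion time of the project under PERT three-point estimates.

te_Task 1 = (1 + 4·5 + 9)/6 = 30/6 = 5
te_Task 2 = (3 + 4·5 + 13)/6 = 36/6 = 6
te_Task 3 = (9 + 4·11 + 13)/6 = 66/6 = 11
te_Task 4 = (11 + 4·14 + 17)/6 = 84/6 = 14
te_Task 5 = (8 + 4·10 + 24)/6 = 72/6 = 12
te_Task 6 = (8 + 4·10 + 12)/6 = 60/6 = 10
te_Task 7 = (9 + 4·14 + 31)/6 = 96/6 = 16
te_Task 8 = (5 + 4·11 + 23)/6 = 72/6 = 12
te_Task 9 = (3 + 4·5 + 13)/6 = 36/6 = 6
te_Task 10 = (1 + 4·3 + 5)/6 = 18/6 = 3

Forward pass:
ES_Task 1 = 0; EF_Task 1 = 5
ES_Task 2 = 0; EF_Task 2 = 6
ES_Task 3 = 0; EF_Task 3 = 11
ES_Task 4 = 0; EF_Task 4 = 14
ES_Task 5 = 0; EF_Task 5 = 12
ES_Task 6 = max(EF_Task 2=6, EF_Task 5=12) = 12; EF_Task 6 = 12+10 = 22
ES_Task 7 = 11; EF_Task 7 = 11+16 = 27
ES_Task 8 = 11; EF_Task 8 = 11+12 = 23
ES_Task 9 = 12; EF_Task 9 = 12+6 = 18
ES_Task 10 = max(EF_Task 1=5, EF_Task 4=14, EF_Task 6=22, EF_Task 7=27, EF_Task 8=23, EF_Task 9=18) = 27; EF_Task 10 = 27+3 = 30
Expected project duration μ = 30 weeks. Critical path: Task 3 → Task 7 → Task 10.

30 weeks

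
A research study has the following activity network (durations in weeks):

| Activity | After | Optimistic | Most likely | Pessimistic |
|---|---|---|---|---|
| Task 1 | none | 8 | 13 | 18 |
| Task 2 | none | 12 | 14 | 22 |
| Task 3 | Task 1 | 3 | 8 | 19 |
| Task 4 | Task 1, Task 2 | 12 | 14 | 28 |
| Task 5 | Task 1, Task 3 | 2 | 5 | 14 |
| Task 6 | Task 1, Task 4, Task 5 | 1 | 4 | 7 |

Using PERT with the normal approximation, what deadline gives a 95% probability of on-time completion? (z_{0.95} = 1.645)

40.4 weeks

te_Task 1 = (8 + 4·13 + 18)/6 = 78/6 = 13; σ²_Task 1 = ((18−8)/6)² = 2.778
te_Task 2 = (12 + 4·14 + 22)/6 = 90/6 = 15; σ²_Task 2 = ((22−12)/6)² = 2.778
te_Task 3 = (3 + 4·8 + 19)/6 = 54/6 = 9; σ²_Task 3 = ((19−3)/6)² = 7.111
te_Task 4 = (12 + 4·14 + 28)/6 = 96/6 = 16; σ²_Task 4 = ((28−12)/6)² = 7.111
te_Task 5 = (2 + 4·5 + 14)/6 = 36/6 = 6; σ²_Task 5 = ((14−2)/6)² = 4.000
te_Task 6 = (1 + 4·4 + 7)/6 = 24/6 = 4; σ²_Task 6 = ((7−1)/6)² = 1.000

Forward pass:
ES_Task 1 = 0; EF_Task 1 = 13
ES_Task 2 = 0; EF_Task 2 = 15
ES_Task 3 = 13; EF_Task 3 = 13+9 = 22
ES_Task 4 = max(EF_Task 1=13, EF_Task 2=15) = 15; EF_Task 4 = 15+16 = 31
ES_Task 5 = max(EF_Task 1=13, EF_Task 3=22) = 22; EF_Task 5 = 22+6 = 28
ES_Task 6 = max(EF_Task 1=13, EF_Task 4=31, EF_Task 5=28) = 31; EF_Task 6 = 31+4 = 35
Expected project duration μ = 35 weeks. Critical path: Task 2 → Task 4 → Task 6.

Variance along critical path = 2.778 + 7.111 + 1.000 = 10.889; σ = 3.300 weeks.
D = μ + z·σ = 35 + 1.645·3.300 = 40.4 weeks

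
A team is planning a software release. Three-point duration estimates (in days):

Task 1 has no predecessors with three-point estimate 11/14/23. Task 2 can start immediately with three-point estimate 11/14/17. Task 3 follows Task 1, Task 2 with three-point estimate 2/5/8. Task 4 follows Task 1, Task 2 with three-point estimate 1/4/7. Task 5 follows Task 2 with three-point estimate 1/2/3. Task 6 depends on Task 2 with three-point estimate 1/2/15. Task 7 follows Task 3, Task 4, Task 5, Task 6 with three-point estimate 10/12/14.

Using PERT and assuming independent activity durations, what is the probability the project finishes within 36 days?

te_Task 1 = (11 + 4·14 + 23)/6 = 90/6 = 15; σ²_Task 1 = ((23−11)/6)² = 4.000
te_Task 2 = (11 + 4·14 + 17)/6 = 84/6 = 14; σ²_Task 2 = ((17−11)/6)² = 1.000
te_Task 3 = (2 + 4·5 + 8)/6 = 30/6 = 5; σ²_Task 3 = ((8−2)/6)² = 1.000
te_Task 4 = (1 + 4·4 + 7)/6 = 24/6 = 4; σ²_Task 4 = ((7−1)/6)² = 1.000
te_Task 5 = (1 + 4·2 + 3)/6 = 12/6 = 2; σ²_Task 5 = ((3−1)/6)² = 0.111
te_Task 6 = (1 + 4·2 + 15)/6 = 24/6 = 4; σ²_Task 6 = ((15−1)/6)² = 5.444
te_Task 7 = (10 + 4·12 + 14)/6 = 72/6 = 12; σ²_Task 7 = ((14−10)/6)² = 0.444

Forward pass:
ES_Task 1 = 0; EF_Task 1 = 15
ES_Task 2 = 0; EF_Task 2 = 14
ES_Task 3 = max(EF_Task 1=15, EF_Task 2=14) = 15; EF_Task 3 = 15+5 = 20
ES_Task 4 = max(EF_Task 1=15, EF_Task 2=14) = 15; EF_Task 4 = 15+4 = 19
ES_Task 5 = 14; EF_Task 5 = 14+2 = 16
ES_Task 6 = 14; EF_Task 6 = 14+4 = 18
ES_Task 7 = max(EF_Task 3=20, EF_Task 4=19, EF_Task 5=16, EF_Task 6=18) = 20; EF_Task 7 = 20+12 = 32
Expected project duration μ = 32 days. Critical path: Task 1 → Task 3 → Task 7.

Variance along critical path = 4.000 + 1.000 + 0.444 = 5.444; σ = √5.444 = 2.333 days.
Z = (36 − 32) / 2.333 = 1.714
P(T ≤ 36) = Φ(1.714) ≈ 0.957

0.957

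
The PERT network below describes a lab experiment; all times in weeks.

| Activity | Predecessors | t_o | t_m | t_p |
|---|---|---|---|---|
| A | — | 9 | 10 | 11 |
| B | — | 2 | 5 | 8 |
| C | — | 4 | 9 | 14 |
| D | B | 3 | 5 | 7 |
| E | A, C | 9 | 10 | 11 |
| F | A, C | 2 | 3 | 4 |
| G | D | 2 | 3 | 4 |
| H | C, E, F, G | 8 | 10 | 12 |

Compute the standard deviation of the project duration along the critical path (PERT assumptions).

0.82 weeks

te_A = (9 + 4·10 + 11)/6 = 60/6 = 10; σ²_A = ((11−9)/6)² = 0.111
te_B = (2 + 4·5 + 8)/6 = 30/6 = 5; σ²_B = ((8−2)/6)² = 1.000
te_C = (4 + 4·9 + 14)/6 = 54/6 = 9; σ²_C = ((14−4)/6)² = 2.778
te_D = (3 + 4·5 + 7)/6 = 30/6 = 5; σ²_D = ((7−3)/6)² = 0.444
te_E = (9 + 4·10 + 11)/6 = 60/6 = 10; σ²_E = ((11−9)/6)² = 0.111
te_F = (2 + 4·3 + 4)/6 = 18/6 = 3; σ²_F = ((4−2)/6)² = 0.111
te_G = (2 + 4·3 + 4)/6 = 18/6 = 3; σ²_G = ((4−2)/6)² = 0.111
te_H = (8 + 4·10 + 12)/6 = 60/6 = 10; σ²_H = ((12−8)/6)² = 0.444

Forward pass:
ES_A = 0; EF_A = 10
ES_B = 0; EF_B = 5
ES_C = 0; EF_C = 9
ES_D = 5; EF_D = 5+5 = 10
ES_E = max(EF_A=10, EF_C=9) = 10; EF_E = 10+10 = 20
ES_F = max(EF_A=10, EF_C=9) = 10; EF_F = 10+3 = 13
ES_G = 10; EF_G = 10+3 = 13
ES_H = max(EF_C=9, EF_E=20, EF_F=13, EF_G=13) = 20; EF_H = 20+10 = 30
Expected project duration μ = 30 weeks. Critical path: A → E → H.

Variance along critical path = 0.111 + 0.111 + 0.444 = 0.667
σ = √0.667 = 0.816 weeks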